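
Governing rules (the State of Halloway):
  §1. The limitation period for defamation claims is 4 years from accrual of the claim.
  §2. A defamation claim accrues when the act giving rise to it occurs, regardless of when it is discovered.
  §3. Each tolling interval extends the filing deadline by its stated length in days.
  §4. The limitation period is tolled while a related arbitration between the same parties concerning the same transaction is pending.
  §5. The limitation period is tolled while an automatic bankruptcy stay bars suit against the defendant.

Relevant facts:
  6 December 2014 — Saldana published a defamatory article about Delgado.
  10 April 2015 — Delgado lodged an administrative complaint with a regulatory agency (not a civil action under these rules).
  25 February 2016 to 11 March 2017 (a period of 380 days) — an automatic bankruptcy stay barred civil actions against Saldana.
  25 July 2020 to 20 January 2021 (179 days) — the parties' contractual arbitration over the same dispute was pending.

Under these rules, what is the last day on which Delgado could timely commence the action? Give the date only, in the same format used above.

21 December 2019

The limitation period began to run on 6 December 2014.
The untolled deadline — 4 years after 6 December 2014 — is 6 December 2018.
The period was tolled for 380 days by the automatic bankruptcy stay (25 February 2016 to 11 March 2017), pushing the deadline to 21 December 2019.
The pending related arbitration from 25 July 2020 to 20 January 2021 began after the period had already run on 21 December 2019, so it has no tolling effect.
The other events in the timeline have no effect on the limitation period under the stated rules.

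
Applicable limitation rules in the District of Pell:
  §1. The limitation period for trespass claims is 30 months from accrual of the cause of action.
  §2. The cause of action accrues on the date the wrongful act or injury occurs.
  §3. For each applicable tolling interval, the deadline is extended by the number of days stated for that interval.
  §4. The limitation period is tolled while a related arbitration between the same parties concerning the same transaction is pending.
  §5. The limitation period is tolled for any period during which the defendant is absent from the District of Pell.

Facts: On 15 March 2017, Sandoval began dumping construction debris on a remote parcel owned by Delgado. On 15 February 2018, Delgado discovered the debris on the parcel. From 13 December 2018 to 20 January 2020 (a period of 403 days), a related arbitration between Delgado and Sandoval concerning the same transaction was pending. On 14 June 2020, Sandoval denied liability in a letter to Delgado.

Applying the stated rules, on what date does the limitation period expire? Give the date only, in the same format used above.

Accrual is governed by the date of the act, so the period began to run on 15 March 2017; the later discovery on 15 February 2018 is irrelevant under the stated rule.
30 months from 15 March 2017 is 15 September 2019.
The period was tolled for 403 days by the pending related arbitration (13 December 2018 to 20 January 2020), pushing the deadline to 22 October 2020.
Nothing else in the chronology tolls or restarts the period.

22 October 2020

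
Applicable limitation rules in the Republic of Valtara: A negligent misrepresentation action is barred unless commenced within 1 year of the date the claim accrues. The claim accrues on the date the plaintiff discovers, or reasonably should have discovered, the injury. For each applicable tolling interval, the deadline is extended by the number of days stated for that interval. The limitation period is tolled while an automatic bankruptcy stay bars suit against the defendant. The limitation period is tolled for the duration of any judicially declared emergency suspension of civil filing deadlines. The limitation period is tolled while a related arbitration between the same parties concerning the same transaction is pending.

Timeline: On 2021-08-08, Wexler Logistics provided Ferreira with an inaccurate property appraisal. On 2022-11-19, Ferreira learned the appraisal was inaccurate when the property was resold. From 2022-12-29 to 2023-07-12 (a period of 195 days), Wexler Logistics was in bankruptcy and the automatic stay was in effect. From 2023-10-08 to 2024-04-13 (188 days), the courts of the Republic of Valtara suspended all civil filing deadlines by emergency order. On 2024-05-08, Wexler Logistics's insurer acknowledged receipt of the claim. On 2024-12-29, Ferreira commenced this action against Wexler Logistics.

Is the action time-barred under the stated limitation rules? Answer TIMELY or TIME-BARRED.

Accrual is tied to discovery, so the period began on 2022-11-19 rather than on 2021-08-08 when the act occurred.
1 year from 2022-11-19 is 2023-11-19.
The automatic bankruptcy stay from 2022-12-29 to 2023-07-12 tolled the period for 195 days, extending the deadline to 2024-06-01.
The period was tolled for 188 days by the emergency suspension of filing deadlines (2023-10-08 to 2024-04-13), pushing the deadline to 2024-12-06.
None of the other events listed affects the running of the period under the stated rules.
Ferreira filed on 2024-12-29, after the 2024-12-06 deadline, so the action is time-barred.

TIME-BARRED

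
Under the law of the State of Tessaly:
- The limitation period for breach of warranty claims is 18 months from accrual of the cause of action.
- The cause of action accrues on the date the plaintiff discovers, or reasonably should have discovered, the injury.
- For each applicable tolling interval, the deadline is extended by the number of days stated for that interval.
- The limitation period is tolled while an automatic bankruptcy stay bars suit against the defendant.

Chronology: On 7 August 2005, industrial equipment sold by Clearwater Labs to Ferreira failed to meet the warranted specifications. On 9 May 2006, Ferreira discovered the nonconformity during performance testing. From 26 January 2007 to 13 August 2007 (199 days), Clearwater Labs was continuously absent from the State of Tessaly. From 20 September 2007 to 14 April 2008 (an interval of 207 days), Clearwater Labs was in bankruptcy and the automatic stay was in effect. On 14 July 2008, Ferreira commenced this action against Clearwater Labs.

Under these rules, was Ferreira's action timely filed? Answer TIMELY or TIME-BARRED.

The claim did not accrue until Ferreira discovered the injury on 9 May 2006; the 7 August 2005 act date does not start the clock under the stated rule.
The untolled deadline — 18 months after 9 May 2006 — is 9 November 2007.
The automatic bankruptcy stay from 20 September 2007 to 14 April 2008 tolled the period for 207 days, extending the deadline to 3 June 2008.
No stated provision tolls the period for the defendant's absence, so the interval from 26 January 2007 to 13 August 2007 has no effect on the deadline.
The 14 July 2008 filing falls after the 3 June 2008 deadline; the claim is time-barred.

TIME-BARRED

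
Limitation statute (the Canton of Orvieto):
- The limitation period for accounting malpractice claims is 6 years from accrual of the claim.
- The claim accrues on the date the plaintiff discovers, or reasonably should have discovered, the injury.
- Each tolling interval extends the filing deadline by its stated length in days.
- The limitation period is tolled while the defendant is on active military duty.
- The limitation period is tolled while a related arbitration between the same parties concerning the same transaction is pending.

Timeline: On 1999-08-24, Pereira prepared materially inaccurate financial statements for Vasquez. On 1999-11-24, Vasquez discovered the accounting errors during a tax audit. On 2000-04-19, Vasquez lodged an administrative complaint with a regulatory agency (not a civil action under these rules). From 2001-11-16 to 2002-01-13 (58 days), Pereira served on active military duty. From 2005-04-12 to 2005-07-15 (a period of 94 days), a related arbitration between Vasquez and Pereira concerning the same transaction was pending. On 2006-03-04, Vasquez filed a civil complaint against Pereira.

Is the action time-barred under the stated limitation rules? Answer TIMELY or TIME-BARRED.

Accrual is tied to discovery, so the period began on 1999-11-24 rather than on 1999-08-24 when the act occurred.
The untolled deadline — 6 years after 1999-11-24 — is 2005-11-24.
The defendant's active military service from 2001-11-16 to 2002-01-13 tolled the period for 58 days, extending the deadline to 2006-01-21.
Because the pending related arbitration ran from 2005-04-12 to 2005-07-15, the deadline is extended by 94 days to 2006-04-25.
None of the other events listed affects the running of the period under the stated rules.
Vasquez filed on 2006-03-04, before the 2006-04-25 deadline, so the action is timely.

TIMELY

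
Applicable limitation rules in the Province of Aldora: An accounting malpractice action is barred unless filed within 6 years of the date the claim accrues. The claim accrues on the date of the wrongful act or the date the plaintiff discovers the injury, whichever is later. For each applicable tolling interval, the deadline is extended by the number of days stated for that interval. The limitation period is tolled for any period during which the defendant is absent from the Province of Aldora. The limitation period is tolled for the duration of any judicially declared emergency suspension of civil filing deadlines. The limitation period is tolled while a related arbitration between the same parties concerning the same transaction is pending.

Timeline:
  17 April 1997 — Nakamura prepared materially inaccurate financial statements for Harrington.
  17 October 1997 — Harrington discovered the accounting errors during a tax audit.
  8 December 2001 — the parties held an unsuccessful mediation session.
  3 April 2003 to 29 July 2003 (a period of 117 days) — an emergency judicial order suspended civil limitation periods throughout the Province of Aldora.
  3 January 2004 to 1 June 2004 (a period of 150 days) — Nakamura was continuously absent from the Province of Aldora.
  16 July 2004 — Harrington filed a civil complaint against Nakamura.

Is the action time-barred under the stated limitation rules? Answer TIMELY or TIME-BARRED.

Taking the later of the act (17 April 1997) and discovery (17 October 1997), the claim accrued on 17 October 1997.
6 years from 17 October 1997 is 17 October 2003.
The emergency suspension of filing deadlines from 3 April 2003 to 29 July 2003 tolled the period for 117 days, extending the deadline to 11 February 2004.
Because the defendant's absence from the jurisdiction ran from 3 January 2004 to 1 June 2004, the deadline is extended by 150 days to 10 July 2004.
None of the other events listed affects the running of the period under the stated rules.
Filing on 16 July 2004 missed the 10 July 2004 deadline — the action is time-barred.

TIME-BARRED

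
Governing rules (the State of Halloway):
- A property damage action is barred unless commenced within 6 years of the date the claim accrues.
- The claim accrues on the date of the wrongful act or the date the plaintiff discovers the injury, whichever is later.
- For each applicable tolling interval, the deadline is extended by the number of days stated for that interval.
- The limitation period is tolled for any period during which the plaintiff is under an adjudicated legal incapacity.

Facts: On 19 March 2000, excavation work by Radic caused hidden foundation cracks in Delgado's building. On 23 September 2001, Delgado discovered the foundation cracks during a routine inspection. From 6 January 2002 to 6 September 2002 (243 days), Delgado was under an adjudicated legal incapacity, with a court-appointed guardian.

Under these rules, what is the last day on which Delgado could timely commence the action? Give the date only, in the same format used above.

23 May 2008

Because discovery on 23 September 2001 post-dates the 19 March 2000 act, accrual under the later-of rule falls on 23 September 2001.
The untolled deadline — 6 years after 23 September 2001 — is 23 September 2007.
The period was tolled for 243 days by the plaintiff's legal incapacity (6 January 2002 to 6 September 2002), pushing the deadline to 23 May 2008.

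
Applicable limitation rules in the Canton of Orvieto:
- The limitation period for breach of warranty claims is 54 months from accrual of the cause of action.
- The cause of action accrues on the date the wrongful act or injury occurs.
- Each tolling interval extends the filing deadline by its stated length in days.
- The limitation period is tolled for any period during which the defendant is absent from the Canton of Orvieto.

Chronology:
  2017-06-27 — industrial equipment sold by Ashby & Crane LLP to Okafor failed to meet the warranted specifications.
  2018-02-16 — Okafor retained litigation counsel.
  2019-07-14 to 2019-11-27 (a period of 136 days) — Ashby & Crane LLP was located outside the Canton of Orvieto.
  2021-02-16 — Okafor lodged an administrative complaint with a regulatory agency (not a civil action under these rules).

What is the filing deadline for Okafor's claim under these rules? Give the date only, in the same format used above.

2022-05-12

The cause of action accrued on 2017-06-27, the date of the act.
Adding the 54 months base period to 2017-06-27 gives a deadline of 2021-12-27, before any tolling.
The defendant's absence from the jurisdiction from 2019-07-14 to 2019-11-27 tolled the period for 136 days, extending the deadline to 2022-05-12.
Nothing else in the chronology tolls or restarts the period.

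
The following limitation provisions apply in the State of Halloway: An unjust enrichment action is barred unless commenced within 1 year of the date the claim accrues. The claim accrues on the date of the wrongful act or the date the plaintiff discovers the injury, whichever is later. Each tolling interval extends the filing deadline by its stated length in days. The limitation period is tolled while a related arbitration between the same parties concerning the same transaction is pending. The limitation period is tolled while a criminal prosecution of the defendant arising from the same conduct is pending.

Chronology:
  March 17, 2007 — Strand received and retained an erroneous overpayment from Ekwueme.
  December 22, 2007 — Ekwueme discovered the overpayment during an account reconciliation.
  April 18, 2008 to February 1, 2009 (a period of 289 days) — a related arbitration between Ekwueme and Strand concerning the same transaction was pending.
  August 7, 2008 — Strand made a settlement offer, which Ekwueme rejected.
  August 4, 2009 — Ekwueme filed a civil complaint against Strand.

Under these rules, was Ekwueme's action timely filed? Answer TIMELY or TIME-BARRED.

TIMELY

The claim accrued on December 22, 2007 — the later of the March 17, 2007 act and the December 22, 2007 discovery.
Adding the 1 year base period to December 22, 2007 gives a deadline of December 22, 2008, before any tolling.
The period was tolled for 289 days by the pending related arbitration (April 18, 2008 to February 1, 2009), pushing the deadline to October 7, 2009.
The other events in the timeline have no effect on the limitation period under the stated rules.
Ekwueme filed on August 4, 2009, before the October 7, 2009 deadline, so the action is timely.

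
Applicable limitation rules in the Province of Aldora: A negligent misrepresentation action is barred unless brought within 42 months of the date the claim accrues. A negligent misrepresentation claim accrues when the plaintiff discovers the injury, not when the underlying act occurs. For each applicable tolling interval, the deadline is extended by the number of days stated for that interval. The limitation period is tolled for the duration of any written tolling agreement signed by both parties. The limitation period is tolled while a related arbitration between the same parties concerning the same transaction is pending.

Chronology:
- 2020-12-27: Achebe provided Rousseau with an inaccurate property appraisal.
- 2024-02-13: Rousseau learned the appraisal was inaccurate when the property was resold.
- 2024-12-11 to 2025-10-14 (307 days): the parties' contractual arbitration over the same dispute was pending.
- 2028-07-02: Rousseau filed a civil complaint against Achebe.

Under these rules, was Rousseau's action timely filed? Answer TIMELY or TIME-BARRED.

TIME-BARRED

The claim did not accrue until Rousseau discovered the injury on 2024-02-13; the 2020-12-27 act date does not start the clock under the stated rule.
Adding the 42 months base period to 2024-02-13 gives a deadline of 2027-08-13, before any tolling.
Because the pending related arbitration ran from 2024-12-11 to 2025-10-14, the deadline is extended by 307 days to 2028-06-15.
Filing on 2028-07-02 missed the 2028-06-15 deadline — the action is time-barred.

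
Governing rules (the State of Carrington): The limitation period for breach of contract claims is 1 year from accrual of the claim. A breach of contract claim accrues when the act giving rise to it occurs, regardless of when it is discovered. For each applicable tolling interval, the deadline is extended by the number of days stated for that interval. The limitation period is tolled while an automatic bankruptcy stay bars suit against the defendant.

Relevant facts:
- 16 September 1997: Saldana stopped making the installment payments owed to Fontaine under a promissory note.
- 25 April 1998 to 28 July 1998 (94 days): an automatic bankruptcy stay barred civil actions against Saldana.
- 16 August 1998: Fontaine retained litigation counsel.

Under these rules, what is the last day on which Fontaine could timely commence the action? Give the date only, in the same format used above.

19 December 1998

The limitation period began to run on 16 September 1997.
1 year from 16 September 1997 is 16 September 1998.
Because the automatic bankruptcy stay ran from 25 April 1998 to 28 July 1998, the deadline is extended by 94 days to 19 December 1998.
The other events in the timeline have no effect on the limitation period under the stated rules.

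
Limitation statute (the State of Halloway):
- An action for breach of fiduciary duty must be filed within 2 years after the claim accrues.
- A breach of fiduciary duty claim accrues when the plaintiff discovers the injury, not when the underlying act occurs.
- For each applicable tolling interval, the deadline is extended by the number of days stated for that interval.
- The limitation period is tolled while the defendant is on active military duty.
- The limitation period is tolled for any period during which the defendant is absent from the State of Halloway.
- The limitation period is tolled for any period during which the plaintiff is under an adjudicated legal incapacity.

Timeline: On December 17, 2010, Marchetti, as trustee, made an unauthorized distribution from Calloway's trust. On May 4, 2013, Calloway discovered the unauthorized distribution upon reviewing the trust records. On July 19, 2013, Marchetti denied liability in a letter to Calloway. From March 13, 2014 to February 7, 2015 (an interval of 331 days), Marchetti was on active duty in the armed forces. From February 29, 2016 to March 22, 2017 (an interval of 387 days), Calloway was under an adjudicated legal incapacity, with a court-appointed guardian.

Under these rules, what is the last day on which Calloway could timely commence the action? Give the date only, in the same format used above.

April 21, 2017

Under the discovery rule, the claim accrued on May 4, 2013, when Calloway discovered the injury — not on the December 17, 2010 date of the underlying act.
The untolled deadline — 2 years after May 4, 2013 — is May 4, 2015.
The period was tolled for 331 days by the defendant's active military service (March 13, 2014 to February 7, 2015), pushing the deadline to March 30, 2016.
The plaintiff's legal incapacity from February 29, 2016 to March 22, 2017 tolled the period for 387 days, extending the deadline to April 21, 2017.
The other events in the timeline have no effect on the limitation period under the stated rules.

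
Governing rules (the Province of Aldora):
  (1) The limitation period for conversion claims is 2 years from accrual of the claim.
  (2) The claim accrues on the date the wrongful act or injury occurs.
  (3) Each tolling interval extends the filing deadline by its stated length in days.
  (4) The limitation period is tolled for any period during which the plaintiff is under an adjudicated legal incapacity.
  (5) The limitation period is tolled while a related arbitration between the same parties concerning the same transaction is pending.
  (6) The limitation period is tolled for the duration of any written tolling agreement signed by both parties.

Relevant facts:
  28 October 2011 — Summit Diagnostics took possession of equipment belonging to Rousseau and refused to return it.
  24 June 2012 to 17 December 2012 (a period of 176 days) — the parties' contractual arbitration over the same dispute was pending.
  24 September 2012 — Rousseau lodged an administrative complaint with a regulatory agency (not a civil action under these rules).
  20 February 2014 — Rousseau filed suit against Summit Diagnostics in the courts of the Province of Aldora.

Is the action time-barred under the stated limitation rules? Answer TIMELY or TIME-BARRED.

TIMELY

The claim accrued on 28 October 2011, when the wrongful act occurred.
The untolled deadline — 2 years after 28 October 2011 — is 28 October 2013.
The period was tolled for 176 days by the pending related arbitration (24 June 2012 to 17 December 2012), pushing the deadline to 22 April 2014.
The other events in the timeline have no effect on the limitation period under the stated rules.
Filing on 20 February 2014 beat the 22 April 2014 deadline — the action is timely.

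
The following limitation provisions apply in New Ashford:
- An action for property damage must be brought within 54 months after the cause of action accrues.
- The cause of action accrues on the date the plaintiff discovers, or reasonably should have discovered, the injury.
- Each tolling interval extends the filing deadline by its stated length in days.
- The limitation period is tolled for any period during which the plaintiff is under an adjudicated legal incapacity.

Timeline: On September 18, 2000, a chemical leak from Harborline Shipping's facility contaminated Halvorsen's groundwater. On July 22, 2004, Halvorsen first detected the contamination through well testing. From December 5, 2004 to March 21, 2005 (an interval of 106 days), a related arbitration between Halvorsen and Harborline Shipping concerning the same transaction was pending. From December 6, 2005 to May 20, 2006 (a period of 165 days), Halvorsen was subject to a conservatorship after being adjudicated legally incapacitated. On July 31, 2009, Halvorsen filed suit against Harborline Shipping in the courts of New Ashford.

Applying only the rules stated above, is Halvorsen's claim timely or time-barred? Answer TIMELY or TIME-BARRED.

The claim did not accrue until Halvorsen discovered the injury on July 22, 2004; the September 18, 2000 act date does not start the clock under the stated rule.
Adding the 54 months base period to July 22, 2004 gives a deadline of January 22, 2009, before any tolling.
The plaintiff's legal incapacity from December 6, 2005 to May 20, 2006 tolled the period for 165 days, extending the deadline to July 6, 2009.
Although a pending arbitration ran from December 5, 2004 to March 21, 2005, the stated rules do not make that a tolling event, so it is disregarded.
Halvorsen filed on July 31, 2009, after the July 6, 2009 deadline, so the action is time-barred.

TIME-BARRED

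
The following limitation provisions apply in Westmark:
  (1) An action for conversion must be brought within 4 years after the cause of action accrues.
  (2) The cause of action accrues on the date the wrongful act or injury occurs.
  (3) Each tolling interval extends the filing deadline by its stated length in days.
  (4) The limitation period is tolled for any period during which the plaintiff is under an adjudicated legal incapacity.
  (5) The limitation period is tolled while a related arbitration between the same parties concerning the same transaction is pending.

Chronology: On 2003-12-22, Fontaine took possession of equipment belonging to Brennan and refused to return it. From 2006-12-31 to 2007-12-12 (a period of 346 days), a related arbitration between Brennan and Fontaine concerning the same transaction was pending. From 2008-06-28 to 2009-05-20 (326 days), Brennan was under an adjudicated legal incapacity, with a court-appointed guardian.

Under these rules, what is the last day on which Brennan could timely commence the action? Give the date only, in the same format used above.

2009-10-24

The limitation period began to run on 2003-12-22.
The untolled deadline — 4 years after 2003-12-22 — is 2007-12-22.
The period was tolled for 346 days by the pending related arbitration (2006-12-31 to 2007-12-12), pushing the deadline to 2008-12-02.
The plaintiff's legal incapacity from 2008-06-28 to 2009-05-20 tolled the period for 326 days, extending the deadline to 2009-10-24.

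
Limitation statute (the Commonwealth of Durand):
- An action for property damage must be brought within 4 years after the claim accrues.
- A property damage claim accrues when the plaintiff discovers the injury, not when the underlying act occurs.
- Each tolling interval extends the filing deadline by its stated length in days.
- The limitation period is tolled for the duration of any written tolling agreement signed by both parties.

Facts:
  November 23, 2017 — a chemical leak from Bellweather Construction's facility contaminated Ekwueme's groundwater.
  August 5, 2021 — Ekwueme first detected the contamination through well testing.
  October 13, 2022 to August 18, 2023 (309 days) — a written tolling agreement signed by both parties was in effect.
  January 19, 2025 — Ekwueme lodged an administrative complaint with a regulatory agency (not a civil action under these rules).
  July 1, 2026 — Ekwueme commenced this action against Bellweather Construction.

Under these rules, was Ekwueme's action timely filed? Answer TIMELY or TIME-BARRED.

TIME-BARRED

The claim did not accrue until Ekwueme discovered the injury on August 5, 2021; the November 23, 2017 act date does not start the clock under the stated rule.
Adding the 4 years base period to August 5, 2021 gives a deadline of August 5, 2025, before any tolling.
The period was tolled for 309 days by the written tolling agreement (October 13, 2022 to August 18, 2023), pushing the deadline to June 10, 2026.
Nothing else in the chronology tolls or restarts the period.
The July 1, 2026 filing falls after the June 10, 2026 deadline; the claim is time-barred.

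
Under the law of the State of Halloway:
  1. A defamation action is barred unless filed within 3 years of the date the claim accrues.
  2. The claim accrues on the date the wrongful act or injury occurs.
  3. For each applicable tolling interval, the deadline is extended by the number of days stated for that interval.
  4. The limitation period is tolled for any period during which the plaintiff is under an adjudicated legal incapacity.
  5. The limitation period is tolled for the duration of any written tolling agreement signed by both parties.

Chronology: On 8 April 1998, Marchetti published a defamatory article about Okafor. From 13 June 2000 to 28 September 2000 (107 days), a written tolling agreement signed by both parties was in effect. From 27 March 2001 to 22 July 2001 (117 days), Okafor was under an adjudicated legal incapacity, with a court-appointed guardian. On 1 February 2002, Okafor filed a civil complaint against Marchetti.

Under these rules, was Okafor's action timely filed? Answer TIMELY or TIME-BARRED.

The claim accrued on 8 April 1998, the date of the act.
Adding the 3 years base period to 8 April 1998 gives a deadline of 8 April 2001, before any tolling.
The period was tolled for 107 days by the written tolling agreement (13 June 2000 to 28 September 2000), pushing the deadline to 24 July 2001.
The plaintiff's legal incapacity from 27 March 2001 to 22 July 2001 tolled the period for 117 days, extending the deadline to 18 November 2001.
Okafor filed on 1 February 2002, after the 18 November 2001 deadline, so the action is time-barred.

TIME-BARRED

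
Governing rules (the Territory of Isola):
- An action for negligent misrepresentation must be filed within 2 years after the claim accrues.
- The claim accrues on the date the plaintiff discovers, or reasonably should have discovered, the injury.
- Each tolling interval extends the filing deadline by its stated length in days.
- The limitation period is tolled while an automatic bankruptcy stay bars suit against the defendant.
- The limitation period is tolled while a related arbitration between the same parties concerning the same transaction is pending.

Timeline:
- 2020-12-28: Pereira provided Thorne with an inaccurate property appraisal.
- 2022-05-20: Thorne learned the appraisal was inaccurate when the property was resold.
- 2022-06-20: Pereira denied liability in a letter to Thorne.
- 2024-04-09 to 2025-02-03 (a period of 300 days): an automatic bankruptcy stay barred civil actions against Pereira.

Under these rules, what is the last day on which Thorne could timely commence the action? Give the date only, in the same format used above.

The claim did not accrue until Thorne discovered the injury on 2022-05-20; the 2020-12-28 act date does not start the clock under the stated rule.
Adding the 2 years base period to 2022-05-20 gives a deadline of 2024-05-20, before any tolling.
Because the automatic bankruptcy stay ran from 2024-04-09 to 2025-02-03, the deadline is extended by 300 days to 2025-03-16.
The other events in the timeline have no effect on the limitation period under the stated rules.

2025-03-16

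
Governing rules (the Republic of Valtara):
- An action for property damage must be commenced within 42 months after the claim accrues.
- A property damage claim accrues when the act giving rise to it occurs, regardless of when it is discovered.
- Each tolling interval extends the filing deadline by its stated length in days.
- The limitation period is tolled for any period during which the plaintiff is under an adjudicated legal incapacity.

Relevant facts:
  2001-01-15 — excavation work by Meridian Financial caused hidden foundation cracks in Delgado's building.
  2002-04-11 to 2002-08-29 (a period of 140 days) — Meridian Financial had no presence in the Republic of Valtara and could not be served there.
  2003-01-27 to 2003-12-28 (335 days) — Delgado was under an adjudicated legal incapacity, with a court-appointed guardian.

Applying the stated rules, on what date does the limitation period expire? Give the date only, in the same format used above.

The limitation period began to run on 2001-01-15.
The untolled deadline — 42 months after 2001-01-15 — is 2004-07-15.
Because the plaintiff's legal incapacity ran from 2003-01-27 to 2003-12-28, the deadline is extended by 335 days to 2005-06-15.
The defendant's absence from the jurisdiction from 2002-04-11 to 2002-08-29 does not toll the period, because no stated rule makes the defendant's absence a tolling event.

2005-06-15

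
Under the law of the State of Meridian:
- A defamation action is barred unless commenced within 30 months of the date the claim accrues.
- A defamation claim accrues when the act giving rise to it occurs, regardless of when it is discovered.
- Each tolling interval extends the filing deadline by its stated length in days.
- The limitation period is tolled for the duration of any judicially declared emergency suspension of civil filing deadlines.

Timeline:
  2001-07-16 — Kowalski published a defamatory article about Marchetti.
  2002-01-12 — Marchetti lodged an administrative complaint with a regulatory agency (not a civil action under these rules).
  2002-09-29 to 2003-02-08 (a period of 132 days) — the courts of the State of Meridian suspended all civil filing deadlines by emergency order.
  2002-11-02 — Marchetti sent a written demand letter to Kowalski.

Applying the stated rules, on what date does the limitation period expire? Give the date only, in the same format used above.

The limitation period began to run on 2001-07-16.
30 months from 2001-07-16 is 2004-01-16.
The period was tolled for 132 days by the emergency suspension of filing deadlines (2002-09-29 to 2003-02-08), pushing the deadline to 2004-05-27.
None of the other events listed affects the running of the period under the stated rules.

2004-05-27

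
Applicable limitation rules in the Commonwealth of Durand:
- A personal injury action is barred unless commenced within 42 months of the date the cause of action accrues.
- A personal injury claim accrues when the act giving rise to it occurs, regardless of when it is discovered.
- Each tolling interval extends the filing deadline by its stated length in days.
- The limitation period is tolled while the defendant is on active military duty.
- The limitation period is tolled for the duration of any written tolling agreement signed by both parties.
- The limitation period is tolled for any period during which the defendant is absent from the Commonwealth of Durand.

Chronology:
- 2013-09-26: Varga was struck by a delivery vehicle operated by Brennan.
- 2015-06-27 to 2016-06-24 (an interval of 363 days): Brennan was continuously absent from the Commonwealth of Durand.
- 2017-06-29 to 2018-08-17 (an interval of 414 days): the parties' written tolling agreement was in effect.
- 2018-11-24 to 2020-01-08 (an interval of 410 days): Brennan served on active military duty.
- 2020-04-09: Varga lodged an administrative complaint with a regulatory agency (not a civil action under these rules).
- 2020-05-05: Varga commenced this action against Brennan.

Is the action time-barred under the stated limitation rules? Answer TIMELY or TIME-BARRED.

TIMELY

The limitation period began to run on 2013-09-26.
Adding the 42 months base period to 2013-09-26 gives a deadline of 2017-03-26, before any tolling.
Because the defendant's absence from the jurisdiction ran from 2015-06-27 to 2016-06-24, the deadline is extended by 363 days to 2018-03-24.
The written tolling agreement from 2017-06-29 to 2018-08-17 tolled the period for 414 days, extending the deadline to 2019-05-12.
Because the defendant's active military service ran from 2018-11-24 to 2020-01-08, the deadline is extended by 410 days to 2020-06-25.
Nothing else in the chronology tolls or restarts the period.
Filing on 2020-05-05 beat the 2020-06-25 deadline — the action is timely.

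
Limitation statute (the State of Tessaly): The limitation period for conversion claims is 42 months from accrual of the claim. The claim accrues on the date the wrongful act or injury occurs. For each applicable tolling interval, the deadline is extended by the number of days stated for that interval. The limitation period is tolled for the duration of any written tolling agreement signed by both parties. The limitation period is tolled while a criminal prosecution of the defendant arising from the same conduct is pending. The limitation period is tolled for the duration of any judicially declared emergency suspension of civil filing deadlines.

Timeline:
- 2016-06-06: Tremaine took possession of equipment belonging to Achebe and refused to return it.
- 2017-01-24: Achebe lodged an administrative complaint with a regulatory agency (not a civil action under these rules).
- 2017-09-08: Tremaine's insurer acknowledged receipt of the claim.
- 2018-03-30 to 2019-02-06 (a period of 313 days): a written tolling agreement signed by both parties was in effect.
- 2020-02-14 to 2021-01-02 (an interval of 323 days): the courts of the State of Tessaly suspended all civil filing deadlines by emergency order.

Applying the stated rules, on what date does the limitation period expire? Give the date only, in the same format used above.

The claim accrued on 2016-06-06, when the wrongful act occurred.
The untolled deadline — 42 months after 2016-06-06 — is 2019-12-06.
The written tolling agreement from 2018-03-30 to 2019-02-06 tolled the period for 313 days, extending the deadline to 2020-10-14.
Because the emergency suspension of filing deadlines ran from 2020-02-14 to 2021-01-02, the deadline is extended by 323 days to 2021-09-02.
Nothing else in the chronology tolls or restarts the period.

2021-09-02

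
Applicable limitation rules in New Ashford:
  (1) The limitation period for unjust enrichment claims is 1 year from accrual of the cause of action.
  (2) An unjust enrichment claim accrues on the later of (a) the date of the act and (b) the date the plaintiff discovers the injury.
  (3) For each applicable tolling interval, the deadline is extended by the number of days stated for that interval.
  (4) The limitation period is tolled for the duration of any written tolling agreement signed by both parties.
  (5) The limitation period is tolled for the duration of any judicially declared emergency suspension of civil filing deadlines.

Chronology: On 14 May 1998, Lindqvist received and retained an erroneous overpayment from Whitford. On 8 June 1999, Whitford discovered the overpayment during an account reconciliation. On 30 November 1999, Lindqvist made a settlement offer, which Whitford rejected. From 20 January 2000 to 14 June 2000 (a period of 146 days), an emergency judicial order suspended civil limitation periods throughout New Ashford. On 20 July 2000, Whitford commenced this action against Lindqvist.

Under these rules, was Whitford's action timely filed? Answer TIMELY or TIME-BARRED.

TIMELY

The claim accrued on 8 June 1999 — the later of the 14 May 1998 act and the 8 June 1999 discovery.
1 year from 8 June 1999 is 8 June 2000.
The emergency suspension of filing deadlines from 20 January 2000 to 14 June 2000 tolled the period for 146 days, extending the deadline to 1 November 2000.
None of the other events listed affects the running of the period under the stated rules.
The 20 July 2000 filing precedes the 1 November 2000 deadline; the claim is timely.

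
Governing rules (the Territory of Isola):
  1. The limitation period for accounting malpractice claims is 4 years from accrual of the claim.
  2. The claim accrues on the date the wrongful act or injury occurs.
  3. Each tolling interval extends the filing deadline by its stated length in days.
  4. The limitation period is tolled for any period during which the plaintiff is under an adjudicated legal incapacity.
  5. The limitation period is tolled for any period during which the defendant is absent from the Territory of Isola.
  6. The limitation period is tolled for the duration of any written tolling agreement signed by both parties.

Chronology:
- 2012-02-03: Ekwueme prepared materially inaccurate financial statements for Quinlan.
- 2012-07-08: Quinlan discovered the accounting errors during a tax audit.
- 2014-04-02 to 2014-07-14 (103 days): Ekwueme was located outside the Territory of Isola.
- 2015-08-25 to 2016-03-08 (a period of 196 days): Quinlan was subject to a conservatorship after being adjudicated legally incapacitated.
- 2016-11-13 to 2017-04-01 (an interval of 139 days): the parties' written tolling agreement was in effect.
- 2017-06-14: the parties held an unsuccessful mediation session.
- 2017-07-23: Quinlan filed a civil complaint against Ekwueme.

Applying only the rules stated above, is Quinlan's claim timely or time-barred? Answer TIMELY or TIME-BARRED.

TIME-BARRED

Accrual is governed by the date of the act, so the period began to run on 2012-02-03; the later discovery on 2012-07-08 is irrelevant under the stated rule.
The untolled deadline — 4 years after 2012-02-03 — is 2016-02-03.
Because the defendant's absence from the jurisdiction ran from 2014-04-02 to 2014-07-14, the deadline is extended by 103 days to 2016-05-16.
The period was tolled for 196 days by the plaintiff's legal incapacity (2015-08-25 to 2016-03-08), pushing the deadline to 2016-11-28.
Because the written tolling agreement ran from 2016-11-13 to 2017-04-01, the deadline is extended by 139 days to 2017-04-16.
The other events in the timeline have no effect on the limitation period under the stated rules.
Filing on 2017-07-23 missed the 2017-04-16 deadline — the action is time-barred.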